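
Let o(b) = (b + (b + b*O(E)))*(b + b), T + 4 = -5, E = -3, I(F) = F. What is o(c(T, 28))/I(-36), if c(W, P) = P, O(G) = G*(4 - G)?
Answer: 7448/9 ≈ 827.56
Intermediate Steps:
T = -9 (T = -4 - 5 = -9)
o(b) = -38*b² (o(b) = (b + (b + b*(-3*(4 - 1*(-3)))))*(b + b) = (b + (b + b*(-3*(4 + 3))))*(2*b) = (b + (b + b*(-3*7)))*(2*b) = (b + (b + b*(-21)))*(2*b) = (b + (b - 21*b))*(2*b) = (b - 20*b)*(2*b) = (-19*b)*(2*b) = -38*b²)
o(c(T, 28))/I(-36) = -38*28²/(-36) = -38*784*(-1/36) = -29792*(-1/36) = 7448/9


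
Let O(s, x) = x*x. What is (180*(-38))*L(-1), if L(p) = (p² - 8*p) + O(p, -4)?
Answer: -171000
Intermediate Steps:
O(s, x) = x²
L(p) = 16 + p² - 8*p (L(p) = (p² - 8*p) + (-4)² = (p² - 8*p) + 16 = 16 + p² - 8*p)
(180*(-38))*L(-1) = (180*(-38))*(16 + (-1)² - 8*(-1)) = -6840*(16 + 1 + 8) = -6840*25 = -171000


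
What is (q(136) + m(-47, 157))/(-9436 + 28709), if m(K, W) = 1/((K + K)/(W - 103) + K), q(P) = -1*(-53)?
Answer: 69721/25363268 ≈ 0.0027489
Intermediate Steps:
q(P) = 53
m(K, W) = 1/(K + 2*K/(-103 + W)) (m(K, W) = 1/((2*K)/(-103 + W) + K) = 1/(2*K/(-103 + W) + K) = 1/(K + 2*K/(-103 + W)))
(q(136) + m(-47, 157))/(-9436 + 28709) = (53 + (-103 + 157)/((-47)*(-101 + 157)))/(-9436 + 28709) = (53 - 1/47*54/56)/19273 = (53 - 1/47*1/56*54)*(1/19273) = (53 - 27/1316)*(1/19273) = (69721/1316)*(1/19273) = 69721/25363268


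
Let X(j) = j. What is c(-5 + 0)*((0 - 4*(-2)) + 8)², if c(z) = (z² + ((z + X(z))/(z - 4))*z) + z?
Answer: 33280/9 ≈ 3697.8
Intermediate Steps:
c(z) = z + z² + 2*z²/(-4 + z) (c(z) = (z² + ((z + z)/(z - 4))*z) + z = (z² + ((2*z)/(-4 + z))*z) + z = (z² + (2*z/(-4 + z))*z) + z = (z² + 2*z²/(-4 + z)) + z = z + z² + 2*z²/(-4 + z))
c(-5 + 0)*((0 - 4*(-2)) + 8)² = ((-5 + 0)*(-4 + (-5 + 0)² - (-5 + 0))/(-4 + (-5 + 0)))*((0 - 4*(-2)) + 8)² = (-5*(-4 + (-5)² - 1*(-5))/(-4 - 5))*((0 + 8) + 8)² = (-5*(-4 + 25 + 5)/(-9))*(8 + 8)² = -5*(-⅑)*26*16² = (130/9)*256 = 33280/9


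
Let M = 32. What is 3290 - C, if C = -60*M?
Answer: 5210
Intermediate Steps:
C = -1920 (C = -60*32 = -1920)
3290 - C = 3290 - 1*(-1920) = 3290 + 1920 = 5210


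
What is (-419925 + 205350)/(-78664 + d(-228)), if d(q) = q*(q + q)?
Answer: -214575/25304 ≈ -8.4799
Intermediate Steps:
d(q) = 2*q**2 (d(q) = q*(2*q) = 2*q**2)
(-419925 + 205350)/(-78664 + d(-228)) = (-419925 + 205350)/(-78664 + 2*(-228)**2) = -214575/(-78664 + 2*51984) = -214575/(-78664 + 103968) = -214575/25304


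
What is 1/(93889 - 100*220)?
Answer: 1/71889 ≈ 1.3910e-5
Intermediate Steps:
1/(93889 - 100*220) = 1/(93889 - 22000) = 1/71889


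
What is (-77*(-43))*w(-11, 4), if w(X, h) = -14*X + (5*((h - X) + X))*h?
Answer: 774774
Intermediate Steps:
w(X, h) = -14*X + 5*h**2 (w(X, h) = -14*X + (5*h)*h = -14*X + 5*h**2)
(-77*(-43))*w(-11, 4) = (-77*(-43))*(-14*(-11) + 5*4**2) = 3311*(154 + 5*16) = 3311*(154 + 80) = 3311*234 = 774774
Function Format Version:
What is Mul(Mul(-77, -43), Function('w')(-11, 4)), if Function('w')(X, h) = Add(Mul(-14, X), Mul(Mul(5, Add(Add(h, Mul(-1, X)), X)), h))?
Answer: 774774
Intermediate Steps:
Function('w')(X, h) = Add(Mul(-14, X), Mul(5, Pow(h, 2))) (Function('w')(X, h) = Add(Mul(-14, X), Mul(Mul(5, h), h)) = Add(Mul(-14, X), Mul(5, Pow(h, 2))))
Mul(Mul(-77, -43), Function('w')(-11, 4)) = Mul(Mul(-77, -43), Add(Mul(-14, -11), Mul(5, Pow(4, 2)))) = Mul(3311, Add(154, Mul(5, 16))) = Mul(3311, Add(154, 80)) = Mul(3311, 234) = 774774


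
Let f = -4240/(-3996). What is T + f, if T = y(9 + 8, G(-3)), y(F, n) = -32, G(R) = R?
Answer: -30908/999 ≈ -30.939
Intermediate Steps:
f = 1060/999 (f = -4240*(-1/3996) = 1060/999 ≈ 1.0611)
T = -32
T + f = -32 + 1060/999 = -30908/999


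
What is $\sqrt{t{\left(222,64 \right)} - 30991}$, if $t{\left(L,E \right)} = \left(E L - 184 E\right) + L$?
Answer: $i \sqrt{28337} \approx 168.34 i$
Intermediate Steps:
$t{\left(L,E \right)} = L - 184 E + E L$ ($t{\left(L,E \right)} = \left(- 184 E + E L\right) + L = L - 184 E + E L$)
$\sqrt{t{\left(222,64 \right)} - 30991} = \sqrt{\left(222 - 11776 + 64 \cdot 222\right) - 30991} = \sqrt{\left(222 - 11776 + 14208\right) - 30991} = \sqrt{2654 - 30991} = \sqrt{-28337} = i \sqrt{28337}$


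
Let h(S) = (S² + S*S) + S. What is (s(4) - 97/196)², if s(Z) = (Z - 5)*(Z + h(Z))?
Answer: 62995969/38416 ≈ 1639.8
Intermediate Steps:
h(S) = S + 2*S² (h(S) = (S² + S²) + S = 2*S² + S = S + 2*S²)
s(Z) = (-5 + Z)*(Z + Z*(1 + 2*Z)) (s(Z) = (Z - 5)*(Z + Z*(1 + 2*Z)) = (-5 + Z)*(Z + Z*(1 + 2*Z)))
(s(4) - 97/196)² = (2*4*(-5 + 4² - 4*4) - 97/196)² = (2*4*(-5 + 16 - 16) - 97*1/196)² = (2*4*(-5) - 97/196)² = (-40 - 97/196)² = (-7937/196)² = 62995969/38416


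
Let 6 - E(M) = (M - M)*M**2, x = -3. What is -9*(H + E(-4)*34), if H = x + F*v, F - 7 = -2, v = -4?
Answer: -1629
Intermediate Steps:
F = 5 (F = 7 - 2 = 5)
E(M) = 6 (E(M) = 6 - (M - M)*M**2 = 6 - 0*M**2 = 6 - 1*0 = 6 + 0 = 6)
H = -23 (H = -3 + 5*(-4) = -3 - 20 = -23)
-9*(H + E(-4)*34) = -9*(-23 + 6*34) = -9*(-23 + 204) = -9*181 = -1629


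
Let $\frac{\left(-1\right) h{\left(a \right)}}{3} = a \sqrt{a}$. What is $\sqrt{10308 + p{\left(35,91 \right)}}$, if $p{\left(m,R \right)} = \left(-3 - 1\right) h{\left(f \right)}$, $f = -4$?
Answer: $2 \sqrt{2577 - 24 i} \approx 101.53 - 0.47277 i$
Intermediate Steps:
$h{\left(a \right)} = - 3 a^{\frac{3}{2}}$ ($h{\left(a \right)} = - 3 a \sqrt{a} = - 3 a^{\frac{3}{2}}$)
$p{\left(m,R \right)} = - 96 i$ ($p{\left(m,R \right)} = \left(-3 - 1\right) \left(- 3 \left(-4\right)^{\frac{3}{2}}\right) = - 4 \left(- 3 \left(- 8 i\right)\right) = - 4 \cdot 24 i = - 96 i$)
$\sqrt{10308 + p{\left(35,91 \right)}} = \sqrt{10308 - 96 i}$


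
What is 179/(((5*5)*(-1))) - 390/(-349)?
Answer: -52721/8725 ≈ -6.0425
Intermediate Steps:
179/(((5*5)*(-1))) - 390/(-349) = 179/((25*(-1))) - 390*(-1/349) = 179/(-25) + 390/349 = 179*(-1/25) + 390/349 = -179/25 + 390/349 = -52721/8725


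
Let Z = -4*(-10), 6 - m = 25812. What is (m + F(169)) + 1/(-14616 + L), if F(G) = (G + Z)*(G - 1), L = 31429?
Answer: 156461779/16813 ≈ 9306.0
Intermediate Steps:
m = -25806 (m = 6 - 1*25812 = 6 - 25812 = -25806)
Z = 40
F(G) = (-1 + G)*(40 + G) (F(G) = (G + 40)*(G - 1) = (40 + G)*(-1 + G) = (-1 + G)*(40 + G))
(m + F(169)) + 1/(-14616 + L) = (-25806 + (-40 + 169² + 39*169)) + 1/(-14616 + 31429) = (-25806 + (-40 + 28561 + 6591)) + 1/16813 = (-25806 + 35112) + 1/16813 = 9306 + 1/16813 = 156461779/16813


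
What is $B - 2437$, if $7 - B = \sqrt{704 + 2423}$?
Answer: $-2430 - \sqrt{3127} \approx -2485.9$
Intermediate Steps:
$B = 7 - \sqrt{3127}$ ($B = 7 - \sqrt{704 + 2423} = 7 - \sqrt{3127} \approx -48.92$)
$B - 2437 = \left(7 - \sqrt{3127}\right) - 2437 = -2430 - \sqrt{3127}$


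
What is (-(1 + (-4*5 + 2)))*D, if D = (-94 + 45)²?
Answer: 40817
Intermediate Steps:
D = 2401 (D = (-49)² = 2401)
(-(1 + (-4*5 + 2)))*D = -(1 + (-4*5 + 2))*2401 = -(1 + (-20 + 2))*2401 = -(1 - 18)*2401 = -1*(-17)*2401 = 17*2401 = 40817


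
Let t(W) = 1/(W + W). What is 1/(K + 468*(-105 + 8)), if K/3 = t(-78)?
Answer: -52/2360593 ≈ -2.2028e-5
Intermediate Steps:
t(W) = 1/(2*W)
K = -1/52 (K = 3*((1/2)/(-78)) = 3*((1/2)*(-1/78)) = 3*(-1/156) = -1/52 ≈ -0.019231)
1/(K + 468*(-105 + 8)) = 1/(-1/52 + 468*(-105 + 8)) = 1/(-1/52 + 468*(-97)) = 1/(-1/52 - 45396) = 1/(-2360593/52) = -52/2360593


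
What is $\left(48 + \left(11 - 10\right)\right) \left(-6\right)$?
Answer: $-294$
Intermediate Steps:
$\left(48 + \left(11 - 10\right)\right) \left(-6\right) = \left(48 + 1\right) \left(-6\right) = 49 \left(-6\right) = -294$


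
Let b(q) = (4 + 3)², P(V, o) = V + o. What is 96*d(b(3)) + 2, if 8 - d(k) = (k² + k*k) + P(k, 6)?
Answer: -465502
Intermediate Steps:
b(q) = 49 (b(q) = 7² = 49)
d(k) = 2 - k - 2*k² (d(k) = 8 - ((k² + k*k) + (k + 6)) = 8 - ((k² + k²) + (6 + k)) = 8 - (2*k² + (6 + k)) = 8 - (6 + k + 2*k²) = 8 + (-6 - k - 2*k²) = 2 - k - 2*k²)
96*d(b(3)) + 2 = 96*(2 - 1*49 - 2*49²) + 2 = 96*(2 - 49 - 2*2401) + 2 = 96*(2 - 49 - 4802) + 2 = 96*(-4849) + 2 = -465504 + 2 = -465502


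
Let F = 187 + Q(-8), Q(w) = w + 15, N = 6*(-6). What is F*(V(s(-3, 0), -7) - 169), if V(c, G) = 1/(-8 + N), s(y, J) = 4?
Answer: -721389/22 ≈ -32790.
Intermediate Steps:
N = -36
Q(w) = 15 + w
V(c, G) = -1/44 (V(c, G) = 1/(-8 - 36) = 1/(-44) = -1/44)
F = 194 (F = 187 + (15 - 8) = 187 + 7 = 194)
F*(V(s(-3, 0), -7) - 169) = 194*(-1/44 - 169) = 194*(-7437/44) = -721389/22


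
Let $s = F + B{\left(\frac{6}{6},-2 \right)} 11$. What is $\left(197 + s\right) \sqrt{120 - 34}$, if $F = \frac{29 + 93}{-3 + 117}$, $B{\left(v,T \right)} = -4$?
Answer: $\frac{8782 \sqrt{86}}{57} \approx 1428.8$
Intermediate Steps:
$F = \frac{61}{57}$ ($F = \frac{122}{114} = 122 \cdot \frac{1}{114} = \frac{61}{57} \approx 1.0702$)
$s = - \frac{2447}{57}$ ($s = \frac{61}{57} - 44 = - \frac{2447}{57} \approx -42.93$)
$\left(197 + s\right) \sqrt{120 - 34} = \left(197 - \frac{2447}{57}\right) \sqrt{120 - 34} = \frac{8782 \sqrt{86}}{57}$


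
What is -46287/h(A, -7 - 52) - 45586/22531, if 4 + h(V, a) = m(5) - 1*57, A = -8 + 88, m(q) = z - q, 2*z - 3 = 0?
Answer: 693301400/968833 ≈ 715.60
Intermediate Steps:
z = 3/2 (z = 3/2 + (½)*0 = 3/2 + 0 = 3/2 ≈ 1.5000)
m(q) = 3/2 - q
A = 80
h(V, a) = -129/2 (h(V, a) = -4 + ((3/2 - 1*5) - 1*57) = -4 + ((3/2 - 5) - 57) = -4 + (-7/2 - 57) = -4 - 121/2 = -129/2)
-46287/h(A, -7 - 52) - 45586/22531 = -46287/(-129/2) - 45586/22531 = -46287*(-2/129) - 45586*1/22531 = 30858/43 - 45586/22531 = 693301400/968833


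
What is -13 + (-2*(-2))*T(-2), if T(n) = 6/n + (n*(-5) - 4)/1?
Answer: -1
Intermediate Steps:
T(n) = -4 - 5*n + 6/n (T(n) = 6/n + (-5*n - 4)*1 = 6/n + (-4 - 5*n)*1 = 6/n + (-4 - 5*n) = -4 - 5*n + 6/n)
-13 + (-2*(-2))*T(-2) = -13 + (-2*(-2))*(-4 - 5*(-2) + 6/(-2)) = -13 + 4*(-4 + 10 + 6*(-½)) = -13 + 4*(-4 + 10 - 3) = -13 + 4*3 = -13 + 12 = -1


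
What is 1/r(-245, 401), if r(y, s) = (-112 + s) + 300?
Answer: 1/589 ≈ 0.0016978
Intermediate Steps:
r(y, s) = 188 + s
1/r(-245, 401) = 1/(188 + 401) = 1/589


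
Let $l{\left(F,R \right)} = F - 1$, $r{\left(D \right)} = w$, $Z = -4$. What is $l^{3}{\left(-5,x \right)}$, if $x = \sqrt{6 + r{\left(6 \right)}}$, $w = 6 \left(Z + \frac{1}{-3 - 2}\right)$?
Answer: $-216$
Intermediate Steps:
$w = - \frac{126}{5}$ ($w = 6 \left(-4 + \frac{1}{-3 - 2}\right) = 6 \left(-4 + \frac{1}{-5}\right) = 6 \left(-4 - \frac{1}{5}\right) = 6 \left(- \frac{21}{5}\right) = - \frac{126}{5} \approx -25.2$)
$r{\left(D \right)} = - \frac{126}{5}$
$x = \frac{4 i \sqrt{30}}{5}$ ($x = \sqrt{6 - \frac{126}{5}} = \sqrt{- \frac{96}{5}} = \frac{4 i \sqrt{30}}{5} \approx 4.3818 i$)
$l{\left(F,R \right)} = -1 + F$ ($l{\left(F,R \right)} = F - 1 = -1 + F$)
$l^{3}{\left(-5,x \right)} = \left(-1 - 5\right)^{3} = \left(-6\right)^{3} = -216$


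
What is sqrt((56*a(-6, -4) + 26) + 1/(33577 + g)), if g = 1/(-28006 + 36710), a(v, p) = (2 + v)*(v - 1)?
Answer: 15*sqrt(605100283079361914)/292254209 ≈ 39.925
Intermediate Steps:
a(v, p) = (-1 + v)*(2 + v) (a(v, p) = (2 + v)*(-1 + v) = (-1 + v)*(2 + v))
g = 1/8704 ≈ 0.00011489
sqrt((56*a(-6, -4) + 26) + 1/(33577 + g)) = sqrt((56*(-2 - 6 + (-6)**2) + 26) + 1/(33577 + 1/8704)) = sqrt((56*(-2 - 6 + 36) + 26) + 1/(292254209/8704)) = sqrt((56*28 + 26) + 8704/292254209) = sqrt((1568 + 26) + 8704/292254209) = sqrt(1594 + 8704/292254209) = sqrt(465853217850/292254209) = 15*sqrt(605100283079361914)/292254209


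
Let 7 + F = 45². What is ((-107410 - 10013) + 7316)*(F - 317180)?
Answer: 34701542334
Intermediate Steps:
F = 2018 (F = -7 + 45² = -7 + 2025 = 2018)
((-107410 - 10013) + 7316)*(F - 317180) = ((-107410 - 10013) + 7316)*(2018 - 317180) = (-117423 + 7316)*(-315162) = -110107*(-315162) = 34701542334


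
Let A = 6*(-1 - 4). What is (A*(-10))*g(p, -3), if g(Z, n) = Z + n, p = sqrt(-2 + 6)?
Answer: -300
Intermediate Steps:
p = 2 (p = sqrt(4) = 2)
A = -30 (A = 6*(-5) = -30)
(A*(-10))*g(p, -3) = (-30*(-10))*(2 - 3) = 300*(-1) = -300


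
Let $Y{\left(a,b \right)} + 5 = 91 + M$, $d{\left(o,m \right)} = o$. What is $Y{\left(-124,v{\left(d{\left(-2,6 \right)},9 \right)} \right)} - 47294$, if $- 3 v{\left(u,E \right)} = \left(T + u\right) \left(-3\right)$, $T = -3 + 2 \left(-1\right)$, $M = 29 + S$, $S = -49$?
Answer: $-47228$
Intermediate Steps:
$M = -20$ ($M = 29 - 49 = -20$)
$T = -5$ ($T = -3 - 2 = -5$)
$v{\left(u,E \right)} = -5 + u$ ($v{\left(u,E \right)} = - \frac{\left(-5 + u\right) \left(-3\right)}{3} = - \frac{15 - 3 u}{3} = -5 + u$)
$Y{\left(a,b \right)} = 66$ ($Y{\left(a,b \right)} = -5 + \left(91 - 20\right) = -5 + 71 = 66$)
$Y{\left(-124,v{\left(d{\left(-2,6 \right)},9 \right)} \right)} - 47294 = 66 - 47294 = -47228$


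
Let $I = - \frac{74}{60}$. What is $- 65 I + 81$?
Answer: $\frac{967}{6} \approx 161.17$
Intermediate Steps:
$I = - \frac{37}{30}$ ($I = \left(-74\right) \frac{1}{60} = - \frac{37}{30} \approx -1.2333$)
$- 65 I + 81 = \left(-65\right) \left(- \frac{37}{30}\right) + 81 = \frac{481}{6} + 81 = \frac{967}{6}$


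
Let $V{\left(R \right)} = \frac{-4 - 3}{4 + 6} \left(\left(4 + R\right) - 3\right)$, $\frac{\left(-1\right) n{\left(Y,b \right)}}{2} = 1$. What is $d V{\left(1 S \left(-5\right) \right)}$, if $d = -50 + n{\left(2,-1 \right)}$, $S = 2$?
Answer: $- \frac{1638}{5} \approx -327.6$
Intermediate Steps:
$n{\left(Y,b \right)} = -2$ ($n{\left(Y,b \right)} = \left(-2\right) 1 = -2$)
$V{\left(R \right)} = - \frac{7}{10} - \frac{7 R}{10}$ ($V{\left(R \right)} = - \frac{7}{10} \left(1 + R\right) = \left(-7\right) \frac{1}{10} \left(1 + R\right) = - \frac{7 \left(1 + R\right)}{10} = - \frac{7}{10} - \frac{7 R}{10}$)
$d = -52$ ($d = -50 - 2 = -52$)
$d V{\left(1 S \left(-5\right) \right)} = - 52 \left(- \frac{7}{10} - \frac{7 \cdot 1 \cdot 2 \left(-5\right)}{10}\right) = - 52 \left(- \frac{7}{10} - \frac{7 \cdot 2 \left(-5\right)}{10}\right) = - 52 \left(- \frac{7}{10} - -7\right) = - 52 \left(- \frac{7}{10} + 7\right) = \left(-52\right) \frac{63}{10} = - \frac{1638}{5}$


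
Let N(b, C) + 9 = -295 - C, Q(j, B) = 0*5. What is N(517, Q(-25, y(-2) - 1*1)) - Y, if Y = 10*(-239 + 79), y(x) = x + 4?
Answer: 1296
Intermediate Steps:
y(x) = 4 + x
Q(j, B) = 0
N(b, C) = -304 - C (N(b, C) = -9 + (-295 - C) = -304 - C)
Y = -1600 (Y = 10*(-160) = -1600)
N(517, Q(-25, y(-2) - 1*1)) - Y = (-304 - 1*0) - 1*(-1600) = (-304 + 0) + 1600 = -304 + 1600 = 1296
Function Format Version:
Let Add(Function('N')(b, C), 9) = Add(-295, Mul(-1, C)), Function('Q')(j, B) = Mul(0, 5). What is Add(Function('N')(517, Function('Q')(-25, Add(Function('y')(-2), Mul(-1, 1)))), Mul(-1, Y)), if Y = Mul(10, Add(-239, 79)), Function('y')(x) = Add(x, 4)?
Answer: 1296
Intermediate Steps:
Function('y')(x) = Add(4, x)
Function('Q')(j, B) = 0
Function('N')(b, C) = Add(-304, Mul(-1, C)) (Function('N')(b, C) = Add(-9, Add(-295, Mul(-1, C))) = Add(-304, Mul(-1, C)))
Y = -1600 (Y = Mul(10, -160) = -1600)
Add(Function('N')(517, Function('Q')(-25, Add(Function('y')(-2), Mul(-1, 1)))), Mul(-1, Y)) = Add(Add(-304, Mul(-1, 0)), Mul(-1, -1600)) = Add(Add(-304, 0), 1600) = Add(-304, 1600) = 1296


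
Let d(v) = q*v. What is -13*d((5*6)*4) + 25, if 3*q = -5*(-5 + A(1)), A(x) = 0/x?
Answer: -12975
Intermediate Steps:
A(x) = 0
q = 25/3 (q = (-5*(-5 + 0))/3 = (-5*(-5))/3 = (⅓)*25 = 25/3 ≈ 8.3333)
d(v) = 25*v/3
-13*d((5*6)*4) + 25 = -325*(5*6)*4/3 + 25 = -325*30*4/3 + 25 = -325*120/3 + 25 = -13*1000 + 25 = -13000 + 25 = -12975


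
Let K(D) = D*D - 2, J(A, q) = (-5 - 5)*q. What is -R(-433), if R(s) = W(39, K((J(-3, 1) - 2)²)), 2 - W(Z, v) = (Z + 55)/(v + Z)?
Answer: -41452/20773 ≈ -1.9955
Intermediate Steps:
J(A, q) = -10*q
K(D) = -2 + D² (K(D) = D² - 2 = -2 + D²)
W(Z, v) = 2 - (55 + Z)/(Z + v) (W(Z, v) = 2 - (Z + 55)/(v + Z) = 2 - (55 + Z)/(Z + v))
R(s) = 41452/20773 (R(s) = (-55 + 39 + 2*(-2 + ((-10*1 - 2)²)²))/(39 + (-2 + ((-10*1 - 2)²)²)) = (-55 + 39 + 2*(-2 + ((-10 - 2)²)²))/(39 + (-2 + ((-10 - 2)²)²)) = (-55 + 39 + 2*(-2 + ((-12)²)²))/(39 + (-2 + ((-12)²)²)) = (-55 + 39 + 2*(-2 + 144²))/(39 + (-2 + 144²)) = (-55 + 39 + 2*(-2 + 20736))/(39 + (-2 + 20736)) = (-55 + 39 + 2*20734)/(39 + 20734) = (-55 + 39 + 41468)/20773 = (1/20773)*41452 = 41452/20773)
-R(-433) = -1*41452/20773 = -41452/20773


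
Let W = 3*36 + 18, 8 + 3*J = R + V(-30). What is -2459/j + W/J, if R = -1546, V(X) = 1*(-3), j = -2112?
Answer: 336703/365376 ≈ 0.92153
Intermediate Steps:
V(X) = -3
J = -519 (J = -8/3 + (-1546 - 3)/3 = -8/3 + (⅓)*(-1549) = -8/3 - 1549/3 = -519)
W = 126 (W = 108 + 18 = 126)
-2459/j + W/J = -2459/(-2112) + 126/(-519) = -2459*(-1/2112) + 126*(-1/519) = 2459/2112 - 42/173 = 336703/365376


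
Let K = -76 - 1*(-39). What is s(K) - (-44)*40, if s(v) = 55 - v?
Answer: 1852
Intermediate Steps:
K = -37 (K = -76 + 39 = -37)
s(K) - (-44)*40 = (55 - 1*(-37)) - (-44)*40 = (55 + 37) - 1*(-1760) = 92 + 1760 = 1852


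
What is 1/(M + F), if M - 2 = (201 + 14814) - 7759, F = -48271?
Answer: -1/41013 ≈ -2.4383e-5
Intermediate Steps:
M = 7258 (M = 2 + ((201 + 14814) - 7759) = 2 + (15015 - 7759) = 2 + 7256 = 7258)
1/(M + F) = 1/(7258 - 48271) = 1/(-41013) = -1/41013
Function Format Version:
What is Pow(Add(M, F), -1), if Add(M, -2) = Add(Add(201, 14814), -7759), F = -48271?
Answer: Rational(-1, 41013) ≈ -2.4383e-5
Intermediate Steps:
M = 7258 (M = Add(2, Add(Add(201, 14814), -7759)) = Add(2, Add(15015, -7759)) = Add(2, 7256) = 7258)
Pow(Add(M, F), -1) = Pow(Add(7258, -48271), -1) = Pow(-41013, -1) = Rational(-1, 41013)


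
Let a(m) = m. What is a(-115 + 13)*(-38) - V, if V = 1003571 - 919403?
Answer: -80292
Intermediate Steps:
V = 84168
a(-115 + 13)*(-38) - V = (-115 + 13)*(-38) - 1*84168 = -102*(-38) - 84168 = 3876 - 84168 = -80292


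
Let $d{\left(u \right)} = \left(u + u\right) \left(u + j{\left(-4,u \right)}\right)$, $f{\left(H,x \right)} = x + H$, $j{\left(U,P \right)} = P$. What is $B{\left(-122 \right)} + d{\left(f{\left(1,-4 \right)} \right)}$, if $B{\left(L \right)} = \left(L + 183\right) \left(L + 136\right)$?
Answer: $890$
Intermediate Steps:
$B{\left(L \right)} = \left(136 + L\right) \left(183 + L\right)$ ($B{\left(L \right)} = \left(183 + L\right) \left(136 + L\right) = \left(136 + L\right) \left(183 + L\right)$)
$f{\left(H,x \right)} = H + x$
$d{\left(u \right)} = 4 u^{2}$ ($d{\left(u \right)} = \left(u + u\right) \left(u + u\right) = 2 u 2 u = 4 u^{2}$)
$B{\left(-122 \right)} + d{\left(f{\left(1,-4 \right)} \right)} = \left(24888 + \left(-122\right)^{2} + 319 \left(-122\right)\right) + 4 \left(1 - 4\right)^{2} = \left(24888 + 14884 - 38918\right) + 4 \left(-3\right)^{2} = 854 + 4 \cdot 9 = 854 + 36 = 890$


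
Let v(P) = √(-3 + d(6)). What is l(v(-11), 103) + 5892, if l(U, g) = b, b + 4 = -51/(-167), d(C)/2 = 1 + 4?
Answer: 983347/167 ≈ 5888.3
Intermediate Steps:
d(C) = 10 (d(C) = 2*(1 + 4) = 2*5 = 10)
v(P) = √7 (v(P) = √(-3 + 10) = √7)
b = -617/167 (b = -4 - 51/(-167) = -4 - 51*(-1/167) = -4 + 51/167 = -617/167 ≈ -3.6946)
l(U, g) = -617/167
l(v(-11), 103) + 5892 = -617/167 + 5892 = 983347/167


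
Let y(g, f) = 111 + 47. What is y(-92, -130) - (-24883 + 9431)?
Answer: 15610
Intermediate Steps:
y(g, f) = 158
y(-92, -130) - (-24883 + 9431) = 158 - (-24883 + 9431) = 158 - 1*(-15452) = 158 + 15452 = 15610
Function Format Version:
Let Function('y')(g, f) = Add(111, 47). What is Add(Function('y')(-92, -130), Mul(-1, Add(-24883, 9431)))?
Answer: 15610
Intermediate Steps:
Function('y')(g, f) = 158
Add(Function('y')(-92, -130), Mul(-1, Add(-24883, 9431))) = Add(158, Mul(-1, Add(-24883, 9431))) = Add(158, Mul(-1, -15452)) = Add(158, 15452) = 15610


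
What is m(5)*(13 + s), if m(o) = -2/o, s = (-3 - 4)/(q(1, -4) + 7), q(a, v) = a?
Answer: -97/20 ≈ -4.8500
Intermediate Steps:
s = -7/8 (s = (-3 - 4)/(1 + 7) = -7/8 ≈ -0.87500)
m(5)*(13 + s) = (-2/5)*(13 - 7/8) = -2*⅕*(97/8) = -⅖*97/8 = -97/20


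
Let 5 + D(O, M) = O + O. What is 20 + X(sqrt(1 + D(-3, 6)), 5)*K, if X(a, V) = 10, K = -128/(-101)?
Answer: 3300/101 ≈ 32.673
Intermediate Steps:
D(O, M) = -5 + 2*O (D(O, M) = -5 + (O + O) = -5 + 2*O)
K = 128/101 (K = -128*(-1/101) = 128/101 ≈ 1.2673)
20 + X(sqrt(1 + D(-3, 6)), 5)*K = 20 + 10*(128/101) = 20 + 1280/101 = 3300/101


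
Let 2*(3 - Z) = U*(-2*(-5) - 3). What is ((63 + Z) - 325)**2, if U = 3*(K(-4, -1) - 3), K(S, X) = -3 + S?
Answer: 23716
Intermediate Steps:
U = -30 (U = 3*((-3 - 4) - 3) = 3*(-7 - 3) = 3*(-10) = -30)
Z = 108 (Z = 3 - (-15)*(-2*(-5) - 3) = 3 - (-15)*(10 - 3) = 3 - (-15)*7 = 3 - 1/2*(-210) = 3 + 105 = 108)
((63 + Z) - 325)**2 = ((63 + 108) - 325)**2 = (171 - 325)**2 = (-154)**2 = 23716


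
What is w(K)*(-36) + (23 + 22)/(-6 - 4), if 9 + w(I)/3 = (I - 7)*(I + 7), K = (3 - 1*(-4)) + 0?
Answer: 1935/2 ≈ 967.50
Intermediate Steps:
K = 7 (K = (3 + 4) + 0 = 7 + 0 = 7)
w(I) = -27 + 3*(-7 + I)*(7 + I) (w(I) = -27 + 3*((I - 7)*(I + 7)) = -27 + 3*((-7 + I)*(7 + I)) = -27 + 3*(-7 + I)*(7 + I))
w(K)*(-36) + (23 + 22)/(-6 - 4) = (-174 + 3*7**2)*(-36) + (23 + 22)/(-6 - 4) = (-174 + 3*49)*(-36) + 45/(-10) = (-174 + 147)*(-36) + 45*(-1/10) = -27*(-36) - 9/2 = 972 - 9/2 = 1935/2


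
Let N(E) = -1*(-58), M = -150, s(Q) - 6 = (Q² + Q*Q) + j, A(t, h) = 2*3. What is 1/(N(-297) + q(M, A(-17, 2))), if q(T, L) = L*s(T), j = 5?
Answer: 1/270124 ≈ 3.7020e-6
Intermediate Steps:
A(t, h) = 6
s(Q) = 11 + 2*Q² (s(Q) = 6 + ((Q² + Q*Q) + 5) = 6 + ((Q² + Q²) + 5) = 6 + (2*Q² + 5) = 6 + (5 + 2*Q²) = 11 + 2*Q²)
q(T, L) = L*(11 + 2*T²)
N(E) = 58
1/(N(-297) + q(M, A(-17, 2))) = 1/(58 + 6*(11 + 2*(-150)²)) = 1/(58 + 6*(11 + 2*22500)) = 1/(58 + 6*(11 + 45000)) = 1/(58 + 6*45011) = 1/(58 + 270066) = 1/270124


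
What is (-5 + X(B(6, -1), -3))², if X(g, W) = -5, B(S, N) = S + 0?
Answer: 100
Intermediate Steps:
B(S, N) = S
(-5 + X(B(6, -1), -3))² = (-5 - 5)² = (-10)² = 100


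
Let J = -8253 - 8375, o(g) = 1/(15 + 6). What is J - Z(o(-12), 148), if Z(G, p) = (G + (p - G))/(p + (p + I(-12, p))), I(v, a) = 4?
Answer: -1247137/75 ≈ -16629.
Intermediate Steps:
o(g) = 1/21
J = -16628
Z(G, p) = p/(4 + 2*p) (Z(G, p) = (G + (p - G))/(p + (p + 4)) = p/(p + (4 + p)) = p/(4 + 2*p))
J - Z(o(-12), 148) = -16628 - 148/(2*(2 + 148)) = -16628 - 148/(2*150) = -16628 - 1*37/75 = -16628 - 37/75 = -1247137/75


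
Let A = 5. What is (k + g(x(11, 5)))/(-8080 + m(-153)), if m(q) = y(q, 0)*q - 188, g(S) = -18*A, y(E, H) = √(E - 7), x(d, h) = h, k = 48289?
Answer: -33209111/6008772 + 819383*I*√10/2002924 ≈ -5.5268 + 1.2937*I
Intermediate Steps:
y(E, H) = √(-7 + E)
g(S) = -90 (g(S) = -18*5 = -90)
m(q) = -188 + q*√(-7 + q) (m(q) = √(-7 + q)*q - 188 = q*√(-7 + q) - 188 = -188 + q*√(-7 + q))
(k + g(x(11, 5)))/(-8080 + m(-153)) = (48289 - 90)/(-8080 + (-188 - 153*√(-7 - 153))) = 48199/(-8080 + (-188 - 612*I*√10)) = 48199/(-8268 - 612*I*√10)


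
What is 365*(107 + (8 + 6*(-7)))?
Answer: 26645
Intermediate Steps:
365*(107 + (8 + 6*(-7))) = 365*(107 + (8 - 42)) = 365*(107 - 34) = 365*73 = 26645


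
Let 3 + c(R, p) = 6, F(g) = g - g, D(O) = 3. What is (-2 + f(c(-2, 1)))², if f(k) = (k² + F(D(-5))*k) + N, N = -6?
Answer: 1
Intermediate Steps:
F(g) = 0
c(R, p) = 3 (c(R, p) = -3 + 6 = 3)
f(k) = -6 + k² (f(k) = (k² + 0*k) - 6 = (k² + 0) - 6 = k² - 6 = -6 + k²)
(-2 + f(c(-2, 1)))² = (-2 + (-6 + 3²))² = (-2 + (-6 + 9))² = (-2 + 3)² = 1² = 1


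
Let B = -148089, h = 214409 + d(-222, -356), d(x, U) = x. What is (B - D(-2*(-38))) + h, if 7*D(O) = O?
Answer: 462610/7 ≈ 66087.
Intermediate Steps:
D(O) = O/7
h = 214187 (h = 214409 - 222 = 214187)
(B - D(-2*(-38))) + h = (-148089 - (-2*(-38))/7) + 214187 = (-148089 - 76/7) + 214187 = -1036699/7 + 214187 = 462610/7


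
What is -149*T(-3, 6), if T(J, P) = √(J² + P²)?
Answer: -447*√5 ≈ -999.52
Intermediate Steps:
-149*T(-3, 6) = -149*√((-3)² + 6²) = -149*√(9 + 36) = -447*√5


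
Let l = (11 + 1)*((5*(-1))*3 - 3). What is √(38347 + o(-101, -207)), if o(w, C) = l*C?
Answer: √83059 ≈ 288.20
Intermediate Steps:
l = -216 (l = 12*(-5*3 - 3) = 12*(-15 - 3) = 12*(-18) = -216)
o(w, C) = -216*C
√(38347 + o(-101, -207)) = √(38347 - 216*(-207)) = √(38347 + 44712) = √83059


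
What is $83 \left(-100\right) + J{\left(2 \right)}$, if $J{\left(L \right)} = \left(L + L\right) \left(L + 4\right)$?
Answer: $-8276$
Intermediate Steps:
$J{\left(L \right)} = 2 L \left(4 + L\right)$
$83 \left(-100\right) + J{\left(2 \right)} = 83 \left(-100\right) + 2 \cdot 2 \left(4 + 2\right) = -8300 + 2 \cdot 2 \cdot 6 = -8300 + 24 = -8276$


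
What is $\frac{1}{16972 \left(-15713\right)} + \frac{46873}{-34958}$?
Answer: $- \frac{6250070117693}{4661317828244} \approx -1.3408$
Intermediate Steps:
$\frac{1}{16972 \left(-15713\right)} + \frac{46873}{-34958} = \frac{1}{16972} \left(- \frac{1}{15713}\right) + 46873 \left(- \frac{1}{34958}\right) = - \frac{1}{266681036} - \frac{46873}{34958} = - \frac{6250070117693}{4661317828244}$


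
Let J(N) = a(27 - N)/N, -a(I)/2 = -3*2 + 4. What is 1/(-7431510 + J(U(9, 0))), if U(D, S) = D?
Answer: -9/66883586 ≈ -1.3456e-7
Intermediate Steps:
a(I) = 4 (a(I) = -2*(-3*2 + 4) = -2*(-6 + 4) = -2*(-2) = 4)
J(N) = 4/N
1/(-7431510 + J(U(9, 0))) = 1/(-7431510 + 4/9) = 1/(-66883586/9) = -9/66883586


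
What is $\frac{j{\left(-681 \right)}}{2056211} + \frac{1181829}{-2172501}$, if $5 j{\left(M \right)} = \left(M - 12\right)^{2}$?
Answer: $- \frac{3702369172282}{7445200756185} \approx -0.49728$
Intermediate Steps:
$j{\left(M \right)} = \frac{\left(-12 + M\right)^{2}}{5}$ ($j{\left(M \right)} = \frac{\left(M - 12\right)^{2}}{5} = \frac{\left(-12 + M\right)^{2}}{5}$)
$\frac{j{\left(-681 \right)}}{2056211} + \frac{1181829}{-2172501} = \frac{\frac{1}{5} \left(-12 - 681\right)^{2}}{2056211} + \frac{1181829}{-2172501} = \frac{\left(-693\right)^{2}}{5} \cdot \frac{1}{2056211} + 1181829 \left(- \frac{1}{2172501}\right) = \frac{1}{5} \cdot 480249 \cdot \frac{1}{2056211} - \frac{393943}{724167} = \frac{480249}{5} \cdot \frac{1}{2056211} - \frac{393943}{724167} = \frac{480249}{10281055} - \frac{393943}{724167} = - \frac{3702369172282}{7445200756185}$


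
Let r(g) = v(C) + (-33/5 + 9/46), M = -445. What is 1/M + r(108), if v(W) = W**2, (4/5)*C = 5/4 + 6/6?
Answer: 3939571/2620160 ≈ 1.5036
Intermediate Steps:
C = 45/16 (C = 5*(5/4 + 6/6)/4 = 5*(5*(1/4) + 6*(1/6))/4 = 5*(5/4 + 1)/4 = (5/4)*(9/4) = 45/16 ≈ 2.8125)
r(g) = 44331/29440 (r(g) = (45/16)**2 + (-33/5 + 9/46) = 2025/256 + (-33*1/5 + 9*(1/46)) = 2025/256 + (-33/5 + 9/46) = 2025/256 - 1473/230 = 44331/29440)
1/M + r(108) = 1/(-445) + 44331/29440 = -1/445 + 44331/29440 = 3939571/2620160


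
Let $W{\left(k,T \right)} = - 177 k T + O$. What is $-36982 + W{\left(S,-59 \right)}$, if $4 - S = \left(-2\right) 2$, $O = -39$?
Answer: $46523$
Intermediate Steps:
$S = 8$ ($S = 4 - \left(-2\right) 2 = 4 - -4 = 4 + 4 = 8$)
$W{\left(k,T \right)} = -39 - 177 T k$ ($W{\left(k,T \right)} = - 177 k T - 39 = - 177 T k - 39 = -39 - 177 T k$)
$-36982 + W{\left(S,-59 \right)} = -36982 - \left(39 - 83544\right) = -36982 + \left(-39 + 83544\right) = -36982 + 83505 = 46523$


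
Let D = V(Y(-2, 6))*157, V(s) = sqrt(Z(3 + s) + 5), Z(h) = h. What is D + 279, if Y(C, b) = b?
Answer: 279 + 157*sqrt(14) ≈ 866.44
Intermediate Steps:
V(s) = sqrt(8 + s) (V(s) = sqrt((3 + s) + 5) = sqrt(8 + s))
D = 157*sqrt(14) (D = sqrt(8 + 6)*157 = sqrt(14)*157 = 157*sqrt(14) ≈ 587.44)
D + 279 = 157*sqrt(14) + 279 = 279 + 157*sqrt(14)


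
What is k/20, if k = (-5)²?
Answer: 5/4 ≈ 1.2500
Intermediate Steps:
k = 25
k/20 = 25/20 = 25*(1/20) = 5/4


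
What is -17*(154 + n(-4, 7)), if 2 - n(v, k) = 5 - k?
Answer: -2686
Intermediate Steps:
n(v, k) = -3 + k (n(v, k) = 2 - (5 - k) = 2 + (-5 + k) = -3 + k)
-17*(154 + n(-4, 7)) = -17*(154 + (-3 + 7)) = -17*(154 + 4) = -17*158 = -2686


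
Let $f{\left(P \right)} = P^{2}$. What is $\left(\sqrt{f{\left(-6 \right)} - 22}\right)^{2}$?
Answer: $14$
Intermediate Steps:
$\left(\sqrt{f{\left(-6 \right)} - 22}\right)^{2} = \left(\sqrt{\left(-6\right)^{2} - 22}\right)^{2} = \left(\sqrt{36 - 22}\right)^{2} = \left(\sqrt{14}\right)^{2} = 14$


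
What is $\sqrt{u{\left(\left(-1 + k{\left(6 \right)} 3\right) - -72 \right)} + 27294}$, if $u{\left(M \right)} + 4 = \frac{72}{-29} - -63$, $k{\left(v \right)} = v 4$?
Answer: $\frac{\sqrt{23001785}}{29} \approx 165.38$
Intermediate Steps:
$k{\left(v \right)} = 4 v$
$u{\left(M \right)} = \frac{1639}{29}$ ($u{\left(M \right)} = -4 + \left(\frac{72}{-29} - -63\right) = -4 + \left(72 \left(- \frac{1}{29}\right) + 63\right) = -4 + \left(- \frac{72}{29} + 63\right) = -4 + \frac{1755}{29} = \frac{1639}{29}$)
$\sqrt{u{\left(\left(-1 + k{\left(6 \right)} 3\right) - -72 \right)} + 27294} = \sqrt{\frac{1639}{29} + 27294} = \sqrt{\frac{793165}{29}} = \frac{\sqrt{23001785}}{29}$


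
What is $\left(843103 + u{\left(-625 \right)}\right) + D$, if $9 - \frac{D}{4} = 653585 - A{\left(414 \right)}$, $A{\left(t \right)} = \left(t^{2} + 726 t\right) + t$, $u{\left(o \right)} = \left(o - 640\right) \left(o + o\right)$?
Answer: $1699545$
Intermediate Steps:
$u{\left(o \right)} = 2 o \left(-640 + o\right)$ ($u{\left(o \right)} = \left(-640 + o\right) 2 o = 2 o \left(-640 + o\right)$)
$A{\left(t \right)} = t^{2} + 727 t$
$D = -724808$ ($D = 36 - 4 \left(653585 - 414 \left(727 + 414\right)\right) = 36 - 4 \left(653585 - 414 \cdot 1141\right) = 36 - 4 \left(653585 - 472374\right) = 36 - 724844 = -724808$)
$\left(843103 + u{\left(-625 \right)}\right) + D = \left(843103 + 2 \left(-625\right) \left(-640 - 625\right)\right) - 724808 = \left(843103 + 2 \left(-625\right) \left(-1265\right)\right) - 724808 = \left(843103 + 1581250\right) - 724808 = 2424353 - 724808 = 1699545$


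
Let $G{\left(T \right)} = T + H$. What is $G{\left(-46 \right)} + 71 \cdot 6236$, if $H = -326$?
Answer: $442384$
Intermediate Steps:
$G{\left(T \right)} = -326 + T$ ($G{\left(T \right)} = T - 326 = -326 + T$)
$G{\left(-46 \right)} + 71 \cdot 6236 = \left(-326 - 46\right) + 71 \cdot 6236 = -372 + 442756 = 442384$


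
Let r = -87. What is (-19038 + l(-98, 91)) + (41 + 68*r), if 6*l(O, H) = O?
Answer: -74788/3 ≈ -24929.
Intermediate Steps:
l(O, H) = O/6
(-19038 + l(-98, 91)) + (41 + 68*r) = (-19038 + (⅙)*(-98)) + (41 + 68*(-87)) = (-19038 - 49/3) + (41 - 5916) = -57163/3 - 5875 = -74788/3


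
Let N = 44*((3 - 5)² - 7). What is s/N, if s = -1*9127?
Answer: 9127/132 ≈ 69.144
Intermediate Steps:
s = -9127
N = -132 (N = 44*((-2)² - 7) = 44*(4 - 7) = 44*(-3) = -132)
s/N = -9127/(-132) = -9127*(-1/132) = 9127/132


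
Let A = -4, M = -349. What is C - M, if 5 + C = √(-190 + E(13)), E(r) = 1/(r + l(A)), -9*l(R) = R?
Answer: 344 + 7*I*√469/11 ≈ 344.0 + 13.781*I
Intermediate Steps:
l(R) = -R/9
E(r) = 1/(4/9 + r) (E(r) = 1/(r - ⅑*(-4)) = 1/(r + 4/9) = 1/(4/9 + r))
C = -5 + 7*I*√469/11 (C = -5 + √(-190 + 9/(4 + 9*13)) = -5 + √(-190 + 9/(4 + 117)) = -5 + √(-190 + 9/121) = -5 + √(-22981/121) = -5 + 7*I*√469/11 ≈ -5.0 + 13.781*I)
C - M = (-5 + 7*I*√469/11) - 1*(-349) = (-5 + 7*I*√469/11) + 349 = 344 + 7*I*√469/11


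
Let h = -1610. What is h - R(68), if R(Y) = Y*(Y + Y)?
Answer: -10858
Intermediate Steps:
R(Y) = 2*Y² (R(Y) = Y*(2*Y) = 2*Y²)
h - R(68) = -1610 - 2*68² = -1610 - 2*4624 = -1610 - 1*9248 = -1610 - 9248 = -10858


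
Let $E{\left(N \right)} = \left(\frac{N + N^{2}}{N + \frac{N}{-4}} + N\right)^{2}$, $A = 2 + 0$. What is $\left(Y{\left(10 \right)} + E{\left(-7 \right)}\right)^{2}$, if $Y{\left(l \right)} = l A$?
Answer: $60025$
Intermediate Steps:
$A = 2$
$E{\left(N \right)} = \left(N + \frac{4 \left(N + N^{2}\right)}{3 N}\right)^{2}$ ($E{\left(N \right)} = \left(\frac{N + N^{2}}{N + N \left(- \frac{1}{4}\right)} + N\right)^{2} = \left(\frac{N + N^{2}}{N - \frac{N}{4}} + N\right)^{2} = \left(\frac{N + N^{2}}{\frac{3}{4} N} + N\right)^{2} = \left(\left(N + N^{2}\right) \frac{4}{3 N} + N\right)^{2} = \left(\frac{4 \left(N + N^{2}\right)}{3 N} + N\right)^{2} = \left(N + \frac{4 \left(N + N^{2}\right)}{3 N}\right)^{2}$)
$Y{\left(l \right)} = 2 l$ ($Y{\left(l \right)} = l 2 = 2 l$)
$\left(Y{\left(10 \right)} + E{\left(-7 \right)}\right)^{2} = \left(2 \cdot 10 + \frac{\left(4 + 7 \left(-7\right)\right)^{2}}{9}\right)^{2} = \left(20 + \frac{\left(4 - 49\right)^{2}}{9}\right)^{2} = \left(20 + \frac{\left(-45\right)^{2}}{9}\right)^{2} = \left(20 + \frac{1}{9} \cdot 2025\right)^{2} = \left(20 + 225\right)^{2} = 245^{2} = 60025$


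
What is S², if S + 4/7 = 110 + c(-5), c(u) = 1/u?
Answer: 14615329/1225 ≈ 11931.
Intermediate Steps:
S = 3823/35 (S = -4/7 + (110 + 1/(-5)) = -4/7 + (110 - ⅕) = -4/7 + 549/5 = 3823/35 ≈ 109.23)
S² = (3823/35)² = 14615329/1225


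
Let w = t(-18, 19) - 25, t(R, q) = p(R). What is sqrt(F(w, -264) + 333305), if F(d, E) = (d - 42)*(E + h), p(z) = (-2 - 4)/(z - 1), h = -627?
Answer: 2*sqrt(35443037)/19 ≈ 626.67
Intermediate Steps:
p(z) = -6/(-1 + z)
t(R, q) = -6/(-1 + R)
w = -469/19 (w = -6/(-1 - 18) - 25 = -6/(-19) - 25 = -6*(-1/19) - 25 = 6/19 - 25 = -469/19 ≈ -24.684)
F(d, E) = (-627 + E)*(-42 + d) (F(d, E) = (d - 42)*(E - 627) = (-42 + d)*(-627 + E) = (-627 + E)*(-42 + d))
sqrt(F(w, -264) + 333305) = sqrt((26334 - 627*(-469/19) - 42*(-264) - 264*(-469/19)) + 333305) = sqrt((26334 + 15477 + 11088 + 123816/19) + 333305) = sqrt(1128897/19 + 333305) = sqrt(7461692/19) = 2*sqrt(35443037)/19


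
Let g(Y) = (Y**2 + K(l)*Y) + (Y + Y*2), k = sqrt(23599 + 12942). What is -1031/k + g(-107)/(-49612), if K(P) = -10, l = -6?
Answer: -6099/24806 - 1031*sqrt(36541)/36541 ≈ -5.6393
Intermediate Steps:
k = sqrt(36541) ≈ 191.16
g(Y) = Y**2 - 7*Y (g(Y) = (Y**2 - 10*Y) + (Y + Y*2) = (Y**2 - 10*Y) + (Y + 2*Y) = (Y**2 - 10*Y) + 3*Y = Y**2 - 7*Y)
-1031/k + g(-107)/(-49612) = -1031*sqrt(36541)/36541 - 107*(-7 - 107)/(-49612) = -1031*sqrt(36541)/36541 - 107*(-114)*(-1/49612) = -1031*sqrt(36541)/36541 + 12198*(-1/49612) = -1031*sqrt(36541)/36541 - 6099/24806 = -6099/24806 - 1031*sqrt(36541)/36541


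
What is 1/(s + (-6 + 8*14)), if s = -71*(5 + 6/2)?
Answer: -1/462 ≈ -0.0021645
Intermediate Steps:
s = -568 (s = -71*(5 + (1/2)*6) = -71*(5 + 3) = -71*8 = -568)
1/(s + (-6 + 8*14)) = 1/(-568 + (-6 + 8*14)) = 1/(-568 + (-6 + 112)) = 1/(-568 + 106) = 1/(-462) = -1/462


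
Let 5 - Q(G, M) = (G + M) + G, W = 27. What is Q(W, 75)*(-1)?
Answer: 124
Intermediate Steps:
Q(G, M) = 5 - M - 2*G (Q(G, M) = 5 - ((G + M) + G) = 5 - (M + 2*G) = 5 + (-M - 2*G) = 5 - M - 2*G)
Q(W, 75)*(-1) = (5 - 1*75 - 2*27)*(-1) = (5 - 75 - 54)*(-1) = -124*(-1) = 124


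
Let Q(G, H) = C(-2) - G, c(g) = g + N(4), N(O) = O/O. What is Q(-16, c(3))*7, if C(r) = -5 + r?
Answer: 63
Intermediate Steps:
N(O) = 1
c(g) = 1 + g (c(g) = g + 1 = 1 + g)
Q(G, H) = -7 - G (Q(G, H) = (-5 - 2) - G = -7 - G)
Q(-16, c(3))*7 = (-7 - 1*(-16))*7 = (-7 + 16)*7 = 9*7 = 63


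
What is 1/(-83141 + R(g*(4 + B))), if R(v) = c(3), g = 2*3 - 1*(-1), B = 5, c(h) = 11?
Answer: -1/83130 ≈ -1.2029e-5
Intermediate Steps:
g = 7 (g = 6 + 1 = 7)
R(v) = 11
1/(-83141 + R(g*(4 + B))) = 1/(-83141 + 11) = 1/(-83130) = -1/83130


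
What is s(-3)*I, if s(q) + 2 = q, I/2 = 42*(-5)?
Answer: 2100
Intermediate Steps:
I = -420 (I = 2*(42*(-5)) = 2*(-210) = -420)
s(q) = -2 + q
s(-3)*I = (-2 - 3)*(-420) = -5*(-420) = 2100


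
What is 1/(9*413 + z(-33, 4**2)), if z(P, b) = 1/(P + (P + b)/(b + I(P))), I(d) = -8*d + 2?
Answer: 9323/34653309 ≈ 0.00026904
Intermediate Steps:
I(d) = 2 - 8*d
z(P, b) = 1/(P + (P + b)/(2 + b - 8*P)) (z(P, b) = 1/(P + (P + b)/(b + (2 - 8*P))) = 1/(P + (P + b)/(2 + b - 8*P)))
1/(9*413 + z(-33, 4**2)) = 1/(9*413 + (2 + 4**2 - 8*(-33))/(4**2 - 8*(-33)**2 + 3*(-33) - 33*4**2)) = 1/(3717 + (2 + 16 + 264)/(16 - 8*1089 - 99 - 33*16)) = 1/(3717 + 282/(16 - 8712 - 99 - 528)) = 1/(3717 + 282/(-9323)) = 1/(3717 - 1/9323*282) = 1/(3717 - 282/9323) = 1/(34653309/9323) = 9323/34653309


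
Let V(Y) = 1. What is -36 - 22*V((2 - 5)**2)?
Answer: -58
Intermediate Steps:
-36 - 22*V((2 - 5)**2) = -36 - 22*1 = -36 - 22 = -58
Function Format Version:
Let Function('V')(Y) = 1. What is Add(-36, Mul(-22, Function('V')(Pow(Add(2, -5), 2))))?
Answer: -58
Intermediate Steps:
Add(-36, Mul(-22, Function('V')(Pow(Add(2, -5), 2)))) = Add(-36, Mul(-22, 1)) = Add(-36, -22) = -58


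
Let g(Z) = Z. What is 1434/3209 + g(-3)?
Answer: -8193/3209 ≈ -2.5531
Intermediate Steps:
1434/3209 + g(-3) = 1434/3209 - 3 = -8193/3209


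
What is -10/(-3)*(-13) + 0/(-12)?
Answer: -130/3 ≈ -43.333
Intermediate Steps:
-10/(-3)*(-13) + 0/(-12) = -10*(-⅓)*(-13) + 0*(-1/12) = (10/3)*(-13) + 0 = -130/3 + 0 = -130/3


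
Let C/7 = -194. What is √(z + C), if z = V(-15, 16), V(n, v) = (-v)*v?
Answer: I*√1614 ≈ 40.175*I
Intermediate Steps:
V(n, v) = -v²
C = -1358 (C = 7*(-194) = -1358)
z = -256 (z = -1*16² = -1*256 = -256)
√(z + C) = √(-256 - 1358) = √(-1614) = I*√1614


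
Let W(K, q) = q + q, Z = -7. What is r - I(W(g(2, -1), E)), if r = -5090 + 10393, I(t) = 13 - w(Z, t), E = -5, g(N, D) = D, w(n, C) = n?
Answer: 5283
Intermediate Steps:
W(K, q) = 2*q
I(t) = 20 (I(t) = 13 - 1*(-7) = 13 + 7 = 20)
r = 5303
r - I(W(g(2, -1), E)) = 5303 - 1*20 = 5303 - 20 = 5283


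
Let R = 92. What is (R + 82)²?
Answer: 30276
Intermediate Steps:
(R + 82)² = (92 + 82)² = 174² = 30276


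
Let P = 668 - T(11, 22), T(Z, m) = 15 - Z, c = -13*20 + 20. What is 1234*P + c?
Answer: 819136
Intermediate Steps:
c = -240 (c = -260 + 20 = -240)
P = 664 (P = 668 - (15 - 1*11) = 668 - (15 - 11) = 668 - 1*4 = 668 - 4 = 664)
1234*P + c = 1234*664 - 240 = 819376 - 240 = 819136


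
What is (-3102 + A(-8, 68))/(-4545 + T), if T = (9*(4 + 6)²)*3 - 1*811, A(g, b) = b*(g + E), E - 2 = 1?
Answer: 1721/1328 ≈ 1.2959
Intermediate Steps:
E = 3 (E = 2 + 1 = 3)
A(g, b) = b*(3 + g) (A(g, b) = b*(g + 3) = b*(3 + g))
T = 1889 (T = (9*10²)*3 - 811 = (9*100)*3 - 811 = 900*3 - 811 = 2700 - 811 = 1889)
(-3102 + A(-8, 68))/(-4545 + T) = (-3102 + 68*(3 - 8))/(-4545 + 1889) = (-3102 + 68*(-5))/(-2656) = (-3102 - 340)*(-1/2656) = -3442*(-1/2656) = 1721/1328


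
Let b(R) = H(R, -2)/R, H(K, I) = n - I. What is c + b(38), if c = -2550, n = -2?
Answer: -2550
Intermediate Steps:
H(K, I) = -2 - I
b(R) = 0 (b(R) = (-2 - 1*(-2))/R = (-2 + 2)/R = 0/R = 0)
c + b(38) = -2550 + 0 = -2550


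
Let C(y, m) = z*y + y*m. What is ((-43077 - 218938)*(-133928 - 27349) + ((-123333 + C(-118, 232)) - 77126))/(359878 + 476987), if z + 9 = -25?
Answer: 42256769332/836865 ≈ 50494.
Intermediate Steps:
z = -34 (z = -9 - 25 = -34)
C(y, m) = -34*y + m*y (C(y, m) = -34*y + y*m = -34*y + m*y)
((-43077 - 218938)*(-133928 - 27349) + ((-123333 + C(-118, 232)) - 77126))/(359878 + 476987) = ((-43077 - 218938)*(-133928 - 27349) + ((-123333 - 118*(-34 + 232)) - 77126))/(359878 + 476987) = (-262015*(-161277) + ((-123333 - 118*198) - 77126))/836865 = (42256993155 + ((-123333 - 23364) - 77126))*(1/836865) = (42256993155 + (-146697 - 77126))*(1/836865) = (42256993155 - 223823)*(1/836865) = 42256769332*(1/836865) = 42256769332/836865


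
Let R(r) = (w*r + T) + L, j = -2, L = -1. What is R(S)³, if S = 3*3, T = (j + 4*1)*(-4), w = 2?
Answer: 729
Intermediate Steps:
T = -8 (T = (-2 + 4*1)*(-4) = (-2 + 4)*(-4) = 2*(-4) = -8)
S = 9
R(r) = -9 + 2*r (R(r) = (2*r - 8) - 1 = (-8 + 2*r) - 1 = -9 + 2*r)
R(S)³ = (-9 + 2*9)³ = (-9 + 18)³ = 9³ = 729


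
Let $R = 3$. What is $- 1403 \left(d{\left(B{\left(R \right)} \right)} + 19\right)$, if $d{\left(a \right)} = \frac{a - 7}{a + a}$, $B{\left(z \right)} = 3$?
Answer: $- \frac{77165}{3} \approx -25722.0$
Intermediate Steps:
$d{\left(a \right)} = \frac{-7 + a}{2 a}$
$- 1403 \left(d{\left(B{\left(R \right)} \right)} + 19\right) = - 1403 \left(\frac{-7 + 3}{2 \cdot 3} + 19\right) = - 1403 \left(\frac{1}{2} \cdot \frac{1}{3} \left(-4\right) + 19\right) = - 1403 \left(- \frac{2}{3} + 19\right) = \left(-1403\right) \frac{55}{3} = - \frac{77165}{3}$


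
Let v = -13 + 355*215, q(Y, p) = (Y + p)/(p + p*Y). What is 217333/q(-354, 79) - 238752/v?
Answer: 57813632666869/2623225 ≈ 2.2039e+7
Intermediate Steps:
q(Y, p) = (Y + p)/(p + Y*p)
v = 76312 (v = -13 + 76325 = 76312)
217333/q(-354, 79) - 238752/v = 217333/(((-354 + 79)/(79*(1 - 354)))) - 238752/76312 = 217333/(((1/79)*(-275)/(-353))) - 238752*1/76312 = 217333/(((1/79)*(-1/353)*(-275))) - 29844/9539 = 217333/(275/27887) - 29844/9539 = 217333*(27887/275) - 29844/9539 = 6060765371/275 - 29844/9539 = 57813632666869/2623225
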